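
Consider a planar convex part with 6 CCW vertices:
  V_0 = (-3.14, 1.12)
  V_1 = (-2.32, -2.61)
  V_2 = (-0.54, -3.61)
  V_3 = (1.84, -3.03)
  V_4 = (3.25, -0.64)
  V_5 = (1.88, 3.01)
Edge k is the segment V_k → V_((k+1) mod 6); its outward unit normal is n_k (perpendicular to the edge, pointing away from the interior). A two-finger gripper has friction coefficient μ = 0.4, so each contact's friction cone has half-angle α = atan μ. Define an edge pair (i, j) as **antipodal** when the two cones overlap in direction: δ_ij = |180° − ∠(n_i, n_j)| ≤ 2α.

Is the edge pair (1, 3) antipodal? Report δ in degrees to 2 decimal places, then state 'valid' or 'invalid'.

α = atan 0.4 = 21.80°;  2α = 43.60°
edge 1: e_1 = (+1.78, -1.00);  n_1 = (-0.4898, -0.8718)
edge 3: e_3 = (+1.41, +2.39);  n_3 = (+0.8613, -0.5081)
∠(n_1, n_3) = 88.79°
δ = |180° − 88.79°| = 91.21°
91.21° > 2α = 43.60°  →  invalid

δ = 91.21°, invalid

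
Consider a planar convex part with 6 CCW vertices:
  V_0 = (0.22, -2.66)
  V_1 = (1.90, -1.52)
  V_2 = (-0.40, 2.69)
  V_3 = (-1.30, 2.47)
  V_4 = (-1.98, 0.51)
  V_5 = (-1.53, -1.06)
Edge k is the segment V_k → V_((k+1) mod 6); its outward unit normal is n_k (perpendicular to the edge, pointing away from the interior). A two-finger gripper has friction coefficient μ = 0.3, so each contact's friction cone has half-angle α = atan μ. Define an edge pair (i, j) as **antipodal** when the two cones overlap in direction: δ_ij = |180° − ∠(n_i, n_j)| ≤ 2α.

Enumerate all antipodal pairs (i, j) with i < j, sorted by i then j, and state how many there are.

count = 3; pairs: (0,2), (1,4), (1,5)

α = atan 0.3 = 16.70°;  2α = 33.40°
n_0 = (+0.5615, -0.8275)
n_1 = (+0.8776, +0.4794)
n_2 = (-0.2375, +0.9714)
n_3 = (-0.9448, +0.3278)
n_4 = (-0.9613, -0.2755)
n_5 = (-0.6748, -0.7380)
  (0,1): δ = 95.51°  ·
  (0,2): δ = 20.42°  ✓
  (0,3): δ = 36.71°  ·
  (0,4): δ = 71.83°  ·
  (0,5): δ = 103.40°  ·
  (1,2): δ = 104.91°  ·
  (1,3): δ = 47.78°  ·
  (1,4): δ = 12.66°  ✓
  (1,5): δ = 18.92°  ✓
  (2,3): δ = 122.87°  ·
  (2,4): δ = 87.74°  ·
  (2,5): δ = 56.17°  ·
  (3,4): δ = 144.87°  ·
  (3,5): δ = 113.30°  ·
  (4,5): δ = 148.43°  ·
antipodal pairs: 3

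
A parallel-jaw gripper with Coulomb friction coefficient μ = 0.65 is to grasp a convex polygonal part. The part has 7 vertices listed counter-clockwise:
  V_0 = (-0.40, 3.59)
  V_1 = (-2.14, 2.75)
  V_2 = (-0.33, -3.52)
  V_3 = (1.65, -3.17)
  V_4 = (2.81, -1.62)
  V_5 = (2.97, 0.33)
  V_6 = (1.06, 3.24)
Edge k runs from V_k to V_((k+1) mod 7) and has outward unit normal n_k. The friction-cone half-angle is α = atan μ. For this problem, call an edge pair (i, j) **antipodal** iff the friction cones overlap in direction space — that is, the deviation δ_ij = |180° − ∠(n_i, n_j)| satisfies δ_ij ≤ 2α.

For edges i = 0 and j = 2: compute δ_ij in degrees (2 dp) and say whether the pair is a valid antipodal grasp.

α = atan 0.65 = 33.02°;  2α = 66.05°
edge 0: e_0 = (-1.74, -0.84);  n_0 = (-0.4347, +0.9006)
edge 2: e_2 = (+1.98, +0.35);  n_2 = (+0.1741, -0.9847)
∠(n_0, n_2) = 164.26°
δ = |180° − 164.26°| = 15.74°
15.74° ≤ 2α = 66.05°  →  valid

δ = 15.74°, valid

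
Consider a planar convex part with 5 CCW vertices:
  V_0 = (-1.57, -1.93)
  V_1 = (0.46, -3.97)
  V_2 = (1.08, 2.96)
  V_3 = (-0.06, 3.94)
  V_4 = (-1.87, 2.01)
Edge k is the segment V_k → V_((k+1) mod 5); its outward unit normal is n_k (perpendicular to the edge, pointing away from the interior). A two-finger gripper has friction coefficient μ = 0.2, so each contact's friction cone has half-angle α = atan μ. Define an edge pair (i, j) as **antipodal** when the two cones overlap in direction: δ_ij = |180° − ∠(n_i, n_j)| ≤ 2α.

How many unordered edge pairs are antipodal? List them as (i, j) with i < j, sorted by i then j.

count = 2; pairs: (0,2), (1,4)

α = atan 0.2 = 11.31°;  2α = 22.62°
n_0 = (-0.7088, -0.7054)
n_1 = (+0.9960, -0.0891)
n_2 = (+0.6519, +0.7583)
n_3 = (-0.7294, +0.6841)
n_4 = (-0.9971, -0.0759)
  (0,1): δ = 49.97°  ·
  (0,2): δ = 4.46°  ✓
  (0,3): δ = 91.98°  ·
  (0,4): δ = 139.49°  ·
  (1,2): δ = 125.57°  ·
  (1,3): δ = 38.05°  ·
  (1,4): δ = 9.47°  ✓
  (2,3): δ = 92.48°  ·
  (2,4): δ = 44.96°  ·
  (3,4): δ = 132.48°  ·
antipodal pairs: 2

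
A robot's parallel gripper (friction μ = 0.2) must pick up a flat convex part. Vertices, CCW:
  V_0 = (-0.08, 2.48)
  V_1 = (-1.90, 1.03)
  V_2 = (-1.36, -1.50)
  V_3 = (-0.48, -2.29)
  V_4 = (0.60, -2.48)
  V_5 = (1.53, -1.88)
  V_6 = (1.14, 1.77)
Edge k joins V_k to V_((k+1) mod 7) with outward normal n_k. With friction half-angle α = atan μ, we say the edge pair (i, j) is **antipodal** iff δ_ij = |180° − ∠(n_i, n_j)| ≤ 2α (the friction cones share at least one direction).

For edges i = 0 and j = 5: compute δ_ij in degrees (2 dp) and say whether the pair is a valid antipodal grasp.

α = atan 0.2 = 11.31°;  2α = 22.62°
edge 0: e_0 = (-1.82, -1.45);  n_0 = (-0.6231, +0.7821)
edge 5: e_5 = (-0.39, +3.65);  n_5 = (+0.9943, +0.1062)
∠(n_0, n_5) = 122.45°
δ = |180° − 122.45°| = 57.55°
57.55° > 2α = 22.62°  →  invalid

δ = 57.55°, invalid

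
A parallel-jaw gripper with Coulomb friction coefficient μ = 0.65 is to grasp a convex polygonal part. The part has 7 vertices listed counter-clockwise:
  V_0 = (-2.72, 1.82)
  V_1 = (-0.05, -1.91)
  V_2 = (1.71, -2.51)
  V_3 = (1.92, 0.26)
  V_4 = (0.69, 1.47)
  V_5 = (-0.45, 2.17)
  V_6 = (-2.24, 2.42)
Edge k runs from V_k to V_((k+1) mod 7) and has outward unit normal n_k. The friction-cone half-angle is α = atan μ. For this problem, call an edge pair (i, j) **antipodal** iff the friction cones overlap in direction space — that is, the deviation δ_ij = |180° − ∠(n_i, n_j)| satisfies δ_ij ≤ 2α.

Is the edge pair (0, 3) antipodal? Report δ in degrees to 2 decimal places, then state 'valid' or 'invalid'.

α = atan 0.65 = 33.02°;  2α = 66.05°
edge 0: e_0 = (+2.67, -3.73);  n_0 = (-0.8131, -0.5821)
edge 3: e_3 = (-1.23, +1.21);  n_3 = (+0.7013, +0.7129)
∠(n_0, n_3) = 170.13°
δ = |180° − 170.13°| = 9.87°
9.87° ≤ 2α = 66.05°  →  valid

δ = 9.87°, valid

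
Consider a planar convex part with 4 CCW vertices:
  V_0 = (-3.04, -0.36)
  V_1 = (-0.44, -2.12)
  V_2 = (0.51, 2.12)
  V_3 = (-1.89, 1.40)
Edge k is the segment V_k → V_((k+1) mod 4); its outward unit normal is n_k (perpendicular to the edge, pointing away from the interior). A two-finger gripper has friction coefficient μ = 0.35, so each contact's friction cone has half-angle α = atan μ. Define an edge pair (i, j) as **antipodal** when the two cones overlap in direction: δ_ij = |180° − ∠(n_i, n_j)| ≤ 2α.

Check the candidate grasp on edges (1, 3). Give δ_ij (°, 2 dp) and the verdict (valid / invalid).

α = atan 0.35 = 19.29°;  2α = 38.58°
edge 1: e_1 = (+0.95, +4.24);  n_1 = (+0.9758, -0.2186)
edge 3: e_3 = (-1.15, -1.76);  n_3 = (-0.8371, +0.5470)
∠(n_1, n_3) = 159.47°
δ = |180° − 159.47°| = 20.53°
20.53° ≤ 2α = 38.58°  →  valid

δ = 20.53°, valid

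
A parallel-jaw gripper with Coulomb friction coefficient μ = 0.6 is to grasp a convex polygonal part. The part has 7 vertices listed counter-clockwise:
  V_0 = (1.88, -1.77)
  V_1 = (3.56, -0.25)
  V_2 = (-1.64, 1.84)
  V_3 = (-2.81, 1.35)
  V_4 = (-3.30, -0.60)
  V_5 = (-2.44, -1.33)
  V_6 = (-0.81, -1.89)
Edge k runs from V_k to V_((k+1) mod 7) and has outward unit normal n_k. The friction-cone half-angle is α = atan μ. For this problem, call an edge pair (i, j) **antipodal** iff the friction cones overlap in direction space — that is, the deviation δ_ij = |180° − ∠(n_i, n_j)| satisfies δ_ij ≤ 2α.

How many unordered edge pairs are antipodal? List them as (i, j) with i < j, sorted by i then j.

α = atan 0.6 = 30.96°;  2α = 61.93°
n_0 = (+0.6709, -0.7415)
n_1 = (+0.3729, +0.9279)
n_2 = (-0.3863, +0.9224)
n_3 = (-0.9698, +0.2437)
n_4 = (-0.6471, -0.7624)
n_5 = (-0.3249, -0.9457)
n_6 = (+0.0446, -0.9990)
  (0,1): δ = 64.03°  ·
  (0,2): δ = 19.41°  ✓
  (0,3): δ = 33.76°  ✓
  (0,4): δ = 97.54°  ·
  (0,5): δ = 118.90°  ·
  (0,6): δ = 140.42°  ·
  (1,2): δ = 135.38°  ·
  (1,3): δ = 82.21°  ·
  (1,4): δ = 18.43°  ✓
  (1,5): δ = 2.94°  ✓
  (1,6): δ = 24.45°  ✓
  (2,3): δ = 126.83°  ·
  (2,4): δ = 63.05°  ·
  (2,5): δ = 41.68°  ✓
  (2,6): δ = 20.17°  ✓
  (3,4): δ = 116.22°  ·
  (3,5): δ = 94.86°  ·
  (3,6): δ = 73.34°  ·
  (4,5): δ = 158.63°  ·
  (4,6): δ = 137.12°  ·
  (5,6): δ = 158.49°  ·
antipodal pairs: 7

count = 7; pairs: (0,2), (0,3), (1,4), (1,5), (1,6), (2,5), (2,6)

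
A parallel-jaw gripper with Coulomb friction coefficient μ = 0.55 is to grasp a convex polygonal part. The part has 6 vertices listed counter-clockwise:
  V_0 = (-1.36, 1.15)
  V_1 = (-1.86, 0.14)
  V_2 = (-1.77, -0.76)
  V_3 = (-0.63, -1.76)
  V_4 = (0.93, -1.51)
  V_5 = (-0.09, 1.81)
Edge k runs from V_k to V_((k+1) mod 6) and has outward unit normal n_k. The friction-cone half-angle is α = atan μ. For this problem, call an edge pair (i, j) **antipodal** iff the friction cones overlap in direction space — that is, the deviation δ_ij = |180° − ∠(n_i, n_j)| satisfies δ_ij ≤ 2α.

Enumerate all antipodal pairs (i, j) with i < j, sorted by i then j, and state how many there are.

α = atan 0.55 = 28.81°;  2α = 57.62°
n_0 = (-0.8962, +0.4437)
n_1 = (-0.9950, -0.0995)
n_2 = (-0.6594, -0.7518)
n_3 = (+0.1582, -0.9874)
n_4 = (+0.9559, +0.2937)
n_5 = (-0.4611, +0.8873)
  (0,1): δ = 147.95°  ·
  (0,2): δ = 104.92°  ·
  (0,3): δ = 54.56°  ✓
  (0,4): δ = 43.42°  ✓
  (0,5): δ = 143.80°  ·
  (1,2): δ = 136.97°  ·
  (1,3): δ = 86.61°  ·
  (1,4): δ = 11.37°  ✓
  (1,5): δ = 111.75°  ·
  (2,3): δ = 129.64°  ·
  (2,4): δ = 31.66°  ✓
  (2,5): δ = 68.72°  ·
  (3,4): δ = 82.03°  ·
  (3,5): δ = 18.36°  ✓
  (4,5): δ = 79.62°  ·
antipodal pairs: 5

count = 5; pairs: (0,3), (0,4), (1,4), (2,4), (3,5)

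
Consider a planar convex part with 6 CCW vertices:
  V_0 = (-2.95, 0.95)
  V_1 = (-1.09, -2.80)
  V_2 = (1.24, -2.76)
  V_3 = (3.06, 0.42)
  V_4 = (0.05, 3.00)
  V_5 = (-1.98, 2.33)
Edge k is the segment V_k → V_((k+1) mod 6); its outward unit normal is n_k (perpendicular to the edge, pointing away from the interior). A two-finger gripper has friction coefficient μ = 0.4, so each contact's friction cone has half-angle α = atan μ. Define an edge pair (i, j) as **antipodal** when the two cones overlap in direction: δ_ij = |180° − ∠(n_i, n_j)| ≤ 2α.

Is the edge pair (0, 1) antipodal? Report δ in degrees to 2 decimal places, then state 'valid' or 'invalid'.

α = atan 0.4 = 21.80°;  2α = 43.60°
edge 0: e_0 = (+1.86, -3.75);  n_0 = (-0.8959, -0.4443)
edge 1: e_1 = (+2.33, +0.04);  n_1 = (+0.0172, -0.9999)
∠(n_0, n_1) = 64.60°
δ = |180° − 64.60°| = 115.40°
115.40° > 2α = 43.60°  →  invalid

δ = 115.40°, invalid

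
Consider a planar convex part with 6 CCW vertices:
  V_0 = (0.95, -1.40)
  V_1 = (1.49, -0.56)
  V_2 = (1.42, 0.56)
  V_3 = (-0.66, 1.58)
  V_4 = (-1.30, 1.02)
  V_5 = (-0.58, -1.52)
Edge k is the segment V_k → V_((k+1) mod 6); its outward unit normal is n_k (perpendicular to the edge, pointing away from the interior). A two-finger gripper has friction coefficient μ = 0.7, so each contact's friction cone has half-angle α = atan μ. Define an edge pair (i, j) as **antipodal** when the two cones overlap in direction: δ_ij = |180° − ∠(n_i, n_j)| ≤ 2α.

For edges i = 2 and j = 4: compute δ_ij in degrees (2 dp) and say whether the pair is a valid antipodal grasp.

δ = 48.05°, valid

α = atan 0.7 = 34.99°;  2α = 69.98°
edge 2: e_2 = (-2.08, +1.02);  n_2 = (+0.4403, +0.8979)
edge 4: e_4 = (+0.72, -2.54);  n_4 = (-0.9621, -0.2727)
∠(n_2, n_4) = 131.95°
δ = |180° − 131.95°| = 48.05°
48.05° ≤ 2α = 69.98°  →  valid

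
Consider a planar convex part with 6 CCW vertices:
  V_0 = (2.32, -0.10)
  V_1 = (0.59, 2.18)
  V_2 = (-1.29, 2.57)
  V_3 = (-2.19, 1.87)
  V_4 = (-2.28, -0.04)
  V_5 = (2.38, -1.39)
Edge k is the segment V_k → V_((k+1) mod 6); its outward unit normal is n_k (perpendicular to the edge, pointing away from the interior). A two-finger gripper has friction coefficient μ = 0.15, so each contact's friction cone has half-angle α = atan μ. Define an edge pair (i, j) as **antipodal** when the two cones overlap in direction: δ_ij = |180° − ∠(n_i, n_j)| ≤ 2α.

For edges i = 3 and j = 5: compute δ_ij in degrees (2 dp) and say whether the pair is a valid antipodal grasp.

α = atan 0.15 = 8.53°;  2α = 17.06°
edge 3: e_3 = (-0.09, -1.91);  n_3 = (-0.9989, +0.0471)
edge 5: e_5 = (-0.06, +1.29);  n_5 = (+0.9989, +0.0465)
∠(n_3, n_5) = 174.64°
δ = |180° − 174.64°| = 5.36°
5.36° ≤ 2α = 17.06°  →  valid

δ = 5.36°, valid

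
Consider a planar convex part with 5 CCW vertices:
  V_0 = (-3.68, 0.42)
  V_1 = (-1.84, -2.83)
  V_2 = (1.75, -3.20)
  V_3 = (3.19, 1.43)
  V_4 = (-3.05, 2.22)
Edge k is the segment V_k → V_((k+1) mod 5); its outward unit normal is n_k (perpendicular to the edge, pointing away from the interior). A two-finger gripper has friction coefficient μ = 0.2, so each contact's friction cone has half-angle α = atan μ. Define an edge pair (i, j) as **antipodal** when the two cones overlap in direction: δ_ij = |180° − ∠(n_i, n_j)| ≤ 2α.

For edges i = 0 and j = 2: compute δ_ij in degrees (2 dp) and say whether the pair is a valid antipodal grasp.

δ = 46.79°, invalid

α = atan 0.2 = 11.31°;  2α = 22.62°
edge 0: e_0 = (+1.84, -3.25);  n_0 = (-0.8702, -0.4927)
edge 2: e_2 = (+1.44, +4.63);  n_2 = (+0.9549, -0.2970)
∠(n_0, n_2) = 133.21°
δ = |180° − 133.21°| = 46.79°
46.79° > 2α = 22.62°  →  invalid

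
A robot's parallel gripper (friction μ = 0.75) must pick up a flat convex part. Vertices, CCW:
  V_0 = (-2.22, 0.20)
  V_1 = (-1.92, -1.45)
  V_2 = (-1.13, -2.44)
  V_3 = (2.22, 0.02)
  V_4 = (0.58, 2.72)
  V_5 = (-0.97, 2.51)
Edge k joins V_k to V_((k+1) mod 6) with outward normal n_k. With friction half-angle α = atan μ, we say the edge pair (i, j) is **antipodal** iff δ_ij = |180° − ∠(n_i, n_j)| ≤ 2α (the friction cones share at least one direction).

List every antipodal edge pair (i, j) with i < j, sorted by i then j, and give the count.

α = atan 0.75 = 36.87°;  2α = 73.74°
n_0 = (-0.9839, -0.1789)
n_1 = (-0.7816, -0.6237)
n_2 = (+0.5919, -0.8060)
n_3 = (+0.8547, +0.5191)
n_4 = (-0.1343, +0.9909)
n_5 = (-0.8795, +0.4759)
  (0,1): δ = 151.72°  ·
  (0,2): δ = 64.01°  ✓
  (0,3): δ = 20.97°  ✓
  (0,4): δ = 87.41°  ·
  (0,5): δ = 141.28°  ·
  (1,2): δ = 92.30°  ·
  (1,3): δ = 7.31°  ✓
  (1,4): δ = 59.13°  ✓
  (1,5): δ = 112.99°  ·
  (2,3): δ = 95.02°  ·
  (2,4): δ = 28.58°  ✓
  (2,5): δ = 25.29°  ✓
  (3,4): δ = 113.56°  ·
  (3,5): δ = 59.69°  ✓
  (4,5): δ = 126.13°  ·
antipodal pairs: 7

count = 7; pairs: (0,2), (0,3), (1,3), (1,4), (2,4), (2,5), (3,5)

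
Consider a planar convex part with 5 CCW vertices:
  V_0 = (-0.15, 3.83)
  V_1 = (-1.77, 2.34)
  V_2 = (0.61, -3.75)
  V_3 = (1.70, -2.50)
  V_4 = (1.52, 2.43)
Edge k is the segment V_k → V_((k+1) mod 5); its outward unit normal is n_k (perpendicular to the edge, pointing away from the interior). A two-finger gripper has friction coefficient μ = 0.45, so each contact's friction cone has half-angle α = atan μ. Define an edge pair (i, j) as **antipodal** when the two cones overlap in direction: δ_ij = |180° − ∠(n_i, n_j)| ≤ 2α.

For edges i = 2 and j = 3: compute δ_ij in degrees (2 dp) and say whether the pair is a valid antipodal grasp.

α = atan 0.45 = 24.23°;  2α = 48.46°
edge 2: e_2 = (+1.09, +1.25);  n_2 = (+0.7537, -0.6572)
edge 3: e_3 = (-0.18, +4.93);  n_3 = (+0.9993, +0.0365)
∠(n_2, n_3) = 43.18°
δ = |180° − 43.18°| = 136.82°
136.82° > 2α = 48.46°  →  invalid

δ = 136.82°, invalid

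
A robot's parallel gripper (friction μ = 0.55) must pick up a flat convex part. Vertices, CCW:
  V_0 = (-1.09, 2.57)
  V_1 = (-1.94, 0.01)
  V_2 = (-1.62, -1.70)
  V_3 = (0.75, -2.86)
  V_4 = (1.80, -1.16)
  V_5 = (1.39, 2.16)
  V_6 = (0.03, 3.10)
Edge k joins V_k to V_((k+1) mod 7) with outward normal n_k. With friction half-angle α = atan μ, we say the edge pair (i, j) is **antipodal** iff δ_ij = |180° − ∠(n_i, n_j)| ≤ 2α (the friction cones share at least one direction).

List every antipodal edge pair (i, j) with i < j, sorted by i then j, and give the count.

count = 9; pairs: (0,3), (0,4), (1,3), (1,4), (1,5), (2,4), (2,5), (2,6), (3,6)

α = atan 0.55 = 28.81°;  2α = 57.62°
n_0 = (-0.9491, +0.3151)
n_1 = (-0.9829, -0.1839)
n_2 = (-0.4396, -0.8982)
n_3 = (+0.8508, -0.5255)
n_4 = (+0.9925, +0.1226)
n_5 = (+0.5686, +0.8226)
n_6 = (-0.4277, +0.9039)
  (0,1): δ = 151.03°  ·
  (0,2): δ = 97.71°  ·
  (0,3): δ = 13.33°  ✓
  (0,4): δ = 25.41°  ✓
  (0,5): δ = 73.72°  ·
  (0,6): δ = 133.69°  ·
  (1,2): δ = 126.68°  ·
  (1,3): δ = 42.30°  ✓
  (1,4): δ = 3.56°  ✓
  (1,5): δ = 44.75°  ✓
  (1,6): δ = 104.72°  ·
  (2,3): δ = 95.62°  ·
  (2,4): δ = 56.88°  ✓
  (2,5): δ = 8.57°  ✓
  (2,6): δ = 51.40°  ✓
  (3,4): δ = 141.26°  ·
  (3,5): δ = 92.95°  ·
  (3,6): δ = 32.97°  ✓
  (4,5): δ = 131.69°  ·
  (4,6): δ = 71.72°  ·
  (5,6): δ = 120.02°  ·
antipodal pairs: 9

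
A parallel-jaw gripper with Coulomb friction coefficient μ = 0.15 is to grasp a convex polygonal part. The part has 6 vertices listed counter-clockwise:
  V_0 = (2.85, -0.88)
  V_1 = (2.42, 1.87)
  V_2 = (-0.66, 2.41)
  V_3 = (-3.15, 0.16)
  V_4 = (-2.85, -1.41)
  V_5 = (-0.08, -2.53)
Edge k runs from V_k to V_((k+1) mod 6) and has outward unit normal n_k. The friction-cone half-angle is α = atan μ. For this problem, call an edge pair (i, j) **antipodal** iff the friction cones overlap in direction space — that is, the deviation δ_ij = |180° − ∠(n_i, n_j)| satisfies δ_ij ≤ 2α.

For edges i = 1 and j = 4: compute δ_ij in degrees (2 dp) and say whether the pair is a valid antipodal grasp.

δ = 12.07°, valid

α = atan 0.15 = 8.53°;  2α = 17.06°
edge 1: e_1 = (-3.08, +0.54);  n_1 = (+0.1727, +0.9850)
edge 4: e_4 = (+2.77, -1.12);  n_4 = (-0.3749, -0.9271)
∠(n_1, n_4) = 167.93°
δ = |180° − 167.93°| = 12.07°
12.07° ≤ 2α = 17.06°  →  valid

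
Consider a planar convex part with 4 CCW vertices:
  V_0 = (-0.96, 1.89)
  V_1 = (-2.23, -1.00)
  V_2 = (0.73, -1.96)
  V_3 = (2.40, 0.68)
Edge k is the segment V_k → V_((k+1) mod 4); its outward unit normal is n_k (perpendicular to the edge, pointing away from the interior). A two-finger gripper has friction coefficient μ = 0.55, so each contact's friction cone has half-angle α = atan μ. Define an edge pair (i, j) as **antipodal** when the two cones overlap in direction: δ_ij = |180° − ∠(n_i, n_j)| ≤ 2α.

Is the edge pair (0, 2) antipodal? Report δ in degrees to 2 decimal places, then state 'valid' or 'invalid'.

α = atan 0.55 = 28.81°;  2α = 57.62°
edge 0: e_0 = (-1.27, -2.89);  n_0 = (-0.9155, +0.4023)
edge 2: e_2 = (+1.67, +2.64);  n_2 = (+0.8451, -0.5346)
∠(n_0, n_2) = 171.41°
δ = |180° − 171.41°| = 8.59°
8.59° ≤ 2α = 57.62°  →  valid

δ = 8.59°, valid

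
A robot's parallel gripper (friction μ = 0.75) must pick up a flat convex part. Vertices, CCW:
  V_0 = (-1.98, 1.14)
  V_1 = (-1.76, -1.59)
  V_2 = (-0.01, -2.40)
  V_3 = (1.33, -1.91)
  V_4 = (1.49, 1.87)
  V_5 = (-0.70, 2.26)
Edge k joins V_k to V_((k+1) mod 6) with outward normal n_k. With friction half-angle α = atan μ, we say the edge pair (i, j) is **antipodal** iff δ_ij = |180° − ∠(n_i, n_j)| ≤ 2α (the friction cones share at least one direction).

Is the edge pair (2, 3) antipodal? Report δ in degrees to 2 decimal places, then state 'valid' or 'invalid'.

α = atan 0.75 = 36.87°;  2α = 73.74°
edge 2: e_2 = (+1.34, +0.49);  n_2 = (+0.3434, -0.9392)
edge 3: e_3 = (+0.16, +3.78);  n_3 = (+0.9991, -0.0423)
∠(n_2, n_3) = 67.49°
δ = |180° − 67.49°| = 112.51°
112.51° > 2α = 73.74°  →  invalid

δ = 112.51°, invalid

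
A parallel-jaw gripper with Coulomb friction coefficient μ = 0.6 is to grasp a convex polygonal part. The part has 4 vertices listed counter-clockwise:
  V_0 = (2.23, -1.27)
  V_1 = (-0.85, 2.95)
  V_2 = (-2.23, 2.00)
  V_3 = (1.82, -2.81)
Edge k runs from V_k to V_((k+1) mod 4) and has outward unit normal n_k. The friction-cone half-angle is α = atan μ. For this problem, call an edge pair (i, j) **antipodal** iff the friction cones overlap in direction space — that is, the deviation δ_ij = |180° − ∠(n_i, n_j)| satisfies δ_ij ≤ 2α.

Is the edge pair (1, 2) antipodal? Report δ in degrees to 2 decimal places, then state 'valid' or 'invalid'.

δ = 84.45°, invalid

α = atan 0.6 = 30.96°;  2α = 61.93°
edge 1: e_1 = (-1.38, -0.95);  n_1 = (-0.5670, +0.8237)
edge 2: e_2 = (+4.05, -4.81);  n_2 = (-0.7650, -0.6441)
∠(n_1, n_2) = 95.55°
δ = |180° − 95.55°| = 84.45°
84.45° > 2α = 61.93°  →  invalid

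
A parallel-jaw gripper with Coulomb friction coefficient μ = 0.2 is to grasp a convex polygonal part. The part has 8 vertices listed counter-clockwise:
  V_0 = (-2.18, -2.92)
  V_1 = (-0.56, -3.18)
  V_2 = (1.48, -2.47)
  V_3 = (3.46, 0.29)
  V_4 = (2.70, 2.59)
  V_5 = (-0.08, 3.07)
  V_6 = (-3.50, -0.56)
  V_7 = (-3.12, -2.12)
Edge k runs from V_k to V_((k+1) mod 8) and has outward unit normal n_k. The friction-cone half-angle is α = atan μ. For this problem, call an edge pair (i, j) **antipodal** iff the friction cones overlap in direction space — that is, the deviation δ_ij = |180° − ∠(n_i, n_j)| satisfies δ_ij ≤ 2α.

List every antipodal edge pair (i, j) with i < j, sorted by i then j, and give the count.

count = 3; pairs: (0,4), (2,5), (3,6)

α = atan 0.2 = 11.31°;  2α = 22.62°
n_0 = (-0.1585, -0.9874)
n_1 = (+0.3287, -0.9444)
n_2 = (+0.8125, -0.5829)
n_3 = (+0.9495, +0.3137)
n_4 = (+0.1701, +0.9854)
n_5 = (-0.7278, +0.6857)
n_6 = (-0.9716, -0.2367)
n_7 = (-0.6481, -0.7615)
  (0,1): δ = 151.69°  ·
  (0,2): δ = 116.54°  ·
  (0,3): δ = 62.60°  ·
  (0,4): δ = 0.68°  ✓
  (0,5): δ = 55.82°  ·
  (0,6): δ = 112.81°  ·
  (0,7): δ = 148.72°  ·
  (1,2): δ = 144.85°  ·
  (1,3): δ = 90.90°  ·
  (1,4): δ = 28.99°  ·
  (1,5): δ = 27.52°  ·
  (1,6): δ = 84.50°  ·
  (1,7): δ = 120.41°  ·
  (2,3): δ = 126.06°  ·
  (2,4): δ = 64.14°  ·
  (2,5): δ = 7.64°  ✓
  (2,6): δ = 49.35°  ·
  (2,7): δ = 85.26°  ·
  (3,4): δ = 118.08°  ·
  (3,5): δ = 61.58°  ·
  (3,6): δ = 4.60°  ✓
  (3,7): δ = 31.31°  ·
  (4,5): δ = 123.50°  ·
  (4,6): δ = 66.51°  ·
  (4,7): δ = 30.60°  ·
  (5,6): δ = 123.02°  ·
  (5,7): δ = 87.11°  ·
  (6,7): δ = 144.09°  ·
antipodal pairs: 3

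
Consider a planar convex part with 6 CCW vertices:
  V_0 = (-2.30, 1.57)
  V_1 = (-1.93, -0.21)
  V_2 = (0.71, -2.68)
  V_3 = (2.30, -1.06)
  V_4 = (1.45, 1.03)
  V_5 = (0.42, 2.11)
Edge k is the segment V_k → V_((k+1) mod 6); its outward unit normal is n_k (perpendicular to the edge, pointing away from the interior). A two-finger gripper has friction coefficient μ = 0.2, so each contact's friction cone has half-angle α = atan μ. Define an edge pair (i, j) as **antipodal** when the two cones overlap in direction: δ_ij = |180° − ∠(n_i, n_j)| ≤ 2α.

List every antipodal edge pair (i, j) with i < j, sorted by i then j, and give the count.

α = atan 0.2 = 11.31°;  2α = 22.62°
n_0 = (-0.9791, -0.2035)
n_1 = (-0.6832, -0.7302)
n_2 = (+0.7137, -0.7005)
n_3 = (+0.9263, +0.3767)
n_4 = (+0.7237, +0.6902)
n_5 = (-0.1947, +0.9809)
  (0,1): δ = 144.84°  ·
  (0,2): δ = 56.21°  ·
  (0,3): δ = 10.39°  ✓
  (0,4): δ = 31.90°  ·
  (0,5): δ = 89.49°  ·
  (1,2): δ = 91.37°  ·
  (1,3): δ = 24.77°  ·
  (1,4): δ = 3.26°  ✓
  (1,5): δ = 54.32°  ·
  (2,3): δ = 113.40°  ·
  (2,4): δ = 91.89°  ·
  (2,5): δ = 34.31°  ·
  (3,4): δ = 158.49°  ·
  (3,5): δ = 100.90°  ·
  (4,5): δ = 122.41°  ·
antipodal pairs: 2

count = 2; pairs: (0,3), (1,4)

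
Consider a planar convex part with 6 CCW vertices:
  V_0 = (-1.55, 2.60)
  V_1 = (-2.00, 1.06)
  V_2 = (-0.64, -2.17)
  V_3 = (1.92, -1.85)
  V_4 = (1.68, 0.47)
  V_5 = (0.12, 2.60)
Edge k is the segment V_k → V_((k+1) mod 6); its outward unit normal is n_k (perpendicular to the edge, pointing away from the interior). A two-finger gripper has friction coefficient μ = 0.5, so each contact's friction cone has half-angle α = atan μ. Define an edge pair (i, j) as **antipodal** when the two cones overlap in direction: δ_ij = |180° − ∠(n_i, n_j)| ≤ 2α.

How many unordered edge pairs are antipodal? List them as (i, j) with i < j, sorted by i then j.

count = 5; pairs: (0,3), (0,4), (1,3), (1,4), (2,5)

α = atan 0.5 = 26.57°;  2α = 53.13°
n_0 = (-0.9599, +0.2805)
n_1 = (-0.9216, -0.3881)
n_2 = (+0.1240, -0.9923)
n_3 = (+0.9947, +0.1029)
n_4 = (+0.8068, +0.5909)
n_5 = (+0.0000, +1.0000)
  (0,1): δ = 140.88°  ·
  (0,2): δ = 66.59°  ·
  (0,3): δ = 22.19°  ✓
  (0,4): δ = 52.51°  ✓
  (0,5): δ = 106.29°  ·
  (1,2): δ = 105.71°  ·
  (1,3): δ = 16.93°  ✓
  (1,4): δ = 13.39°  ✓
  (1,5): δ = 67.17°  ·
  (2,3): δ = 91.22°  ·
  (2,4): δ = 60.91°  ·
  (2,5): δ = 7.13°  ✓
  (3,4): δ = 149.69°  ·
  (3,5): δ = 95.91°  ·
  (4,5): δ = 126.22°  ·
antipodal pairs: 5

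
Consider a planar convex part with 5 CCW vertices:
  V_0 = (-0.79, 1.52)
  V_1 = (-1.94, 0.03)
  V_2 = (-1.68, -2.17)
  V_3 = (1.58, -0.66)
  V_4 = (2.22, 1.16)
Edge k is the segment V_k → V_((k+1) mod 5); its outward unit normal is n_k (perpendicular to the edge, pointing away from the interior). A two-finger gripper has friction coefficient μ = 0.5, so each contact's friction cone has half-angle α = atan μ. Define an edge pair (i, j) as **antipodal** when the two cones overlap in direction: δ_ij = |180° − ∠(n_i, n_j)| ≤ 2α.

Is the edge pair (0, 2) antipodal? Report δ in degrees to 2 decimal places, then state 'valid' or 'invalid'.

δ = 27.49°, valid

α = atan 0.5 = 26.57°;  2α = 53.13°
edge 0: e_0 = (-1.15, -1.49);  n_0 = (-0.7916, +0.6110)
edge 2: e_2 = (+3.26, +1.51);  n_2 = (+0.4203, -0.9074)
∠(n_0, n_2) = 152.51°
δ = |180° − 152.51°| = 27.49°
27.49° ≤ 2α = 53.13°  →  valid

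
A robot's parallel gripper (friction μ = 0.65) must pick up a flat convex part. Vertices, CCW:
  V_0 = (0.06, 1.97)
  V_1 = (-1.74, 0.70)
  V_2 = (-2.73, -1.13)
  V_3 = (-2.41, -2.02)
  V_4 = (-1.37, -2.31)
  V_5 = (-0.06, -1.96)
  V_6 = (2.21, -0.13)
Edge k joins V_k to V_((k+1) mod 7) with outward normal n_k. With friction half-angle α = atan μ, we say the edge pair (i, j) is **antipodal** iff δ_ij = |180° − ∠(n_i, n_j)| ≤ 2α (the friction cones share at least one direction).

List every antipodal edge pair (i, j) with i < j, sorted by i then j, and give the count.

count = 8; pairs: (0,3), (0,4), (0,5), (1,4), (1,5), (2,6), (3,6), (4,6)

α = atan 0.65 = 33.02°;  2α = 66.05°
n_0 = (-0.5765, +0.8171)
n_1 = (-0.8795, +0.4758)
n_2 = (-0.9410, -0.3383)
n_3 = (-0.2686, -0.9633)
n_4 = (+0.2581, -0.9661)
n_5 = (+0.6276, -0.7785)
n_6 = (+0.6987, +0.7154)
  (0,1): δ = 153.62°  ·
  (0,2): δ = 105.43°  ·
  (0,3): δ = 50.79°  ✓
  (0,4): δ = 20.25°  ✓
  (0,5): δ = 3.67°  ✓
  (0,6): δ = 100.47°  ·
  (1,2): δ = 131.81°  ·
  (1,3): δ = 77.17°  ·
  (1,4): δ = 46.63°  ✓
  (1,5): δ = 22.71°  ✓
  (1,6): δ = 74.09°  ·
  (2,3): δ = 125.36°  ·
  (2,4): δ = 94.82°  ·
  (2,5): δ = 70.90°  ·
  (2,6): δ = 25.90°  ✓
  (3,4): δ = 149.46°  ·
  (3,5): δ = 125.54°  ·
  (3,6): δ = 28.75°  ✓
  (4,5): δ = 156.08°  ·
  (4,6): δ = 59.28°  ✓
  (5,6): δ = 83.20°  ·
antipodal pairs: 8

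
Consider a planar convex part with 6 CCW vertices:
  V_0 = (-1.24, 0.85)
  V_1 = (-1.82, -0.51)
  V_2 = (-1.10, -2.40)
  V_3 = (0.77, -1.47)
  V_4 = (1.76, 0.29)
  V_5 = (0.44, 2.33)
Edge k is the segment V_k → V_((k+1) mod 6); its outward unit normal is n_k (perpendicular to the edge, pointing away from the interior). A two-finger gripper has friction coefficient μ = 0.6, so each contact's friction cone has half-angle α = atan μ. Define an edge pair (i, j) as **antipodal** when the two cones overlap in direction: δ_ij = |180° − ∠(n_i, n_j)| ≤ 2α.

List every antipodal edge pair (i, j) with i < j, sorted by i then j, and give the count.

α = atan 0.6 = 30.96°;  2α = 61.93°
n_0 = (-0.9198, +0.3923)
n_1 = (-0.9345, -0.3560)
n_2 = (+0.4453, -0.8954)
n_3 = (+0.8716, -0.4903)
n_4 = (+0.8396, +0.5433)
n_5 = (-0.6610, +0.7504)
  (0,1): δ = 136.05°  ·
  (0,2): δ = 40.46°  ✓
  (0,3): δ = 6.26°  ✓
  (0,4): δ = 56.00°  ✓
  (0,5): δ = 154.48°  ·
  (1,2): δ = 84.41°  ·
  (1,3): δ = 50.21°  ✓
  (1,4): δ = 12.05°  ✓
  (1,5): δ = 110.52°  ·
  (2,3): δ = 145.80°  ·
  (2,4): δ = 83.54°  ·
  (2,5): δ = 14.94°  ✓
  (3,4): δ = 117.74°  ·
  (3,5): δ = 19.26°  ✓
  (4,5): δ = 81.53°  ·
antipodal pairs: 7

count = 7; pairs: (0,2), (0,3), (0,4), (1,3), (1,4), (2,5), (3,5)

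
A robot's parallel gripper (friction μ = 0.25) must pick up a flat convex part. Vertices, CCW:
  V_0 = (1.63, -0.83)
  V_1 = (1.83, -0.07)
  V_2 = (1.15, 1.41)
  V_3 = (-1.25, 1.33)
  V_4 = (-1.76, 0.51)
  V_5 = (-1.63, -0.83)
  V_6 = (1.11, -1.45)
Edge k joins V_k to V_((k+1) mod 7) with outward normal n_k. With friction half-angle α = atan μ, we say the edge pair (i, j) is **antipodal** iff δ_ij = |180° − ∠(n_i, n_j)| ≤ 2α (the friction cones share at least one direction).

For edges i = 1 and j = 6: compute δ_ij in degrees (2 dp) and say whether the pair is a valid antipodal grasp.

α = atan 0.25 = 14.04°;  2α = 28.07°
edge 1: e_1 = (-0.68, +1.48);  n_1 = (+0.9087, +0.4175)
edge 6: e_6 = (+0.52, +0.62);  n_6 = (+0.7662, -0.6426)
∠(n_1, n_6) = 64.66°
δ = |180° − 64.66°| = 115.34°
115.34° > 2α = 28.07°  →  invalid

δ = 115.34°, invalid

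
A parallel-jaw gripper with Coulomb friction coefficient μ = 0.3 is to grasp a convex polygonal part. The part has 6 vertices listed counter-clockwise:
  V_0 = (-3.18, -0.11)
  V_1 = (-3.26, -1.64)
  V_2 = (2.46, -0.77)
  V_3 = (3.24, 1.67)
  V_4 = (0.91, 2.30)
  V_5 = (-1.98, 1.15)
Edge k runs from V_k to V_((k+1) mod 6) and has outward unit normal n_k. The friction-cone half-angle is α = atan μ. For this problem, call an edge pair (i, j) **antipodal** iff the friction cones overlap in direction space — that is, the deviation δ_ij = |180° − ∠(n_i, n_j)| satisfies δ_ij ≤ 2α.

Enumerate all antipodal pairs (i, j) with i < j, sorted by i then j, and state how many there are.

α = atan 0.3 = 16.70°;  2α = 33.40°
n_0 = (-0.9986, +0.0522)
n_1 = (+0.1504, -0.9886)
n_2 = (+0.9525, -0.3045)
n_3 = (+0.2610, +0.9653)
n_4 = (-0.3697, +0.9291)
n_5 = (-0.7241, +0.6897)
  (0,1): δ = 78.36°  ·
  (0,2): δ = 14.73°  ✓
  (0,3): δ = 77.86°  ·
  (0,4): δ = 114.69°  ·
  (0,5): δ = 139.39°  ·
  (1,2): δ = 116.38°  ·
  (1,3): δ = 23.78°  ✓
  (1,4): δ = 13.05°  ✓
  (1,5): δ = 37.75°  ·
  (2,3): δ = 87.40°  ·
  (2,4): δ = 50.57°  ·
  (2,5): δ = 25.88°  ✓
  (3,4): δ = 143.17°  ·
  (3,5): δ = 118.47°  ·
  (4,5): δ = 155.30°  ·
antipodal pairs: 4

count = 4; pairs: (0,2), (1,3), (1,4), (2,5)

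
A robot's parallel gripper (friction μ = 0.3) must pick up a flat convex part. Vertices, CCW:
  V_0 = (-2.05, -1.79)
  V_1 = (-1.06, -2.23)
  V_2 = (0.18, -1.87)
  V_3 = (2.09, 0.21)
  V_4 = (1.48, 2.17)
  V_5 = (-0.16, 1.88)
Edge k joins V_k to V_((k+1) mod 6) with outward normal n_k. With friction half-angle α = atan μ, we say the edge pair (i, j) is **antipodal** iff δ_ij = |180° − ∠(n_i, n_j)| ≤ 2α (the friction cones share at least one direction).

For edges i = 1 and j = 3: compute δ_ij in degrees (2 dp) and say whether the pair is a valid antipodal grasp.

α = atan 0.3 = 16.70°;  2α = 33.40°
edge 1: e_1 = (+1.24, +0.36);  n_1 = (+0.2788, -0.9603)
edge 3: e_3 = (-0.61, +1.96);  n_3 = (+0.9548, +0.2972)
∠(n_1, n_3) = 91.10°
δ = |180° − 91.10°| = 88.90°
88.90° > 2α = 33.40°  →  invalid

δ = 88.90°, invalid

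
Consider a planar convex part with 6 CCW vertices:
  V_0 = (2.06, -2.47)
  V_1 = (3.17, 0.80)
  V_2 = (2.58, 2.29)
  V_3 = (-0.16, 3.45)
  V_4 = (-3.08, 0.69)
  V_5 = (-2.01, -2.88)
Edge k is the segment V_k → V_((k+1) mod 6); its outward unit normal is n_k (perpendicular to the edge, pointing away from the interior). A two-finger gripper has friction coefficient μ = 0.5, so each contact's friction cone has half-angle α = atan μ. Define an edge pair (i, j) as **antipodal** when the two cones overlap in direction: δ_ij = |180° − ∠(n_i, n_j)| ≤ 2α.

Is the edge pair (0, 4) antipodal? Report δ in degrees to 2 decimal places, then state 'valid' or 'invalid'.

δ = 35.43°, valid

α = atan 0.5 = 26.57°;  2α = 53.13°
edge 0: e_0 = (+1.11, +3.27);  n_0 = (+0.9469, -0.3214)
edge 4: e_4 = (+1.07, -3.57);  n_4 = (-0.9579, -0.2871)
∠(n_0, n_4) = 144.57°
δ = |180° − 144.57°| = 35.43°
35.43° ≤ 2α = 53.13°  →  valid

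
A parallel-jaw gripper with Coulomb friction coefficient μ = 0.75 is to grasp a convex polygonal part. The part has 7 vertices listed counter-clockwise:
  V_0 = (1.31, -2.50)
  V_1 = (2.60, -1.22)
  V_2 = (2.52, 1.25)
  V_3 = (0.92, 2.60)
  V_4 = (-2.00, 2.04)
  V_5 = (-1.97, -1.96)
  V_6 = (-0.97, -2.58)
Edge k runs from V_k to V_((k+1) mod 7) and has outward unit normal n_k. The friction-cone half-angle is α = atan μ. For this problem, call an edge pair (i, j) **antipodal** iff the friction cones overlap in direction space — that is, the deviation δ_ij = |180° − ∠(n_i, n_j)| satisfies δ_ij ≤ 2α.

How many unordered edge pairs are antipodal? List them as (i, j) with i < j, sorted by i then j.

α = atan 0.75 = 36.87°;  2α = 73.74°
n_0 = (+0.7044, -0.7099)
n_1 = (+0.9995, +0.0324)
n_2 = (+0.6449, +0.7643)
n_3 = (-0.1883, +0.9821)
n_4 = (-1.0000, -0.0075)
n_5 = (-0.5269, -0.8499)
n_6 = (+0.0351, -0.9994)
  (0,1): δ = 132.92°  ·
  (0,2): δ = 84.93°  ·
  (0,3): δ = 33.92°  ✓
  (0,4): δ = 45.65°  ✓
  (0,5): δ = 103.42°  ·
  (0,6): δ = 137.23°  ·
  (1,2): δ = 132.01°  ·
  (1,3): δ = 81.00°  ·
  (1,4): δ = 1.43°  ✓
  (1,5): δ = 56.35°  ✓
  (1,6): δ = 90.15°  ·
  (2,3): δ = 128.99°  ·
  (2,4): δ = 49.41°  ✓
  (2,5): δ = 8.36°  ✓
  (2,6): δ = 42.17°  ✓
  (3,4): δ = 100.43°  ·
  (3,5): δ = 42.66°  ✓
  (3,6): δ = 8.85°  ✓
  (4,5): δ = 122.23°  ·
  (4,6): δ = 88.42°  ·
  (5,6): δ = 146.19°  ·
antipodal pairs: 9

count = 9; pairs: (0,3), (0,4), (1,4), (1,5), (2,4), (2,5), (2,6), (3,5), (3,6)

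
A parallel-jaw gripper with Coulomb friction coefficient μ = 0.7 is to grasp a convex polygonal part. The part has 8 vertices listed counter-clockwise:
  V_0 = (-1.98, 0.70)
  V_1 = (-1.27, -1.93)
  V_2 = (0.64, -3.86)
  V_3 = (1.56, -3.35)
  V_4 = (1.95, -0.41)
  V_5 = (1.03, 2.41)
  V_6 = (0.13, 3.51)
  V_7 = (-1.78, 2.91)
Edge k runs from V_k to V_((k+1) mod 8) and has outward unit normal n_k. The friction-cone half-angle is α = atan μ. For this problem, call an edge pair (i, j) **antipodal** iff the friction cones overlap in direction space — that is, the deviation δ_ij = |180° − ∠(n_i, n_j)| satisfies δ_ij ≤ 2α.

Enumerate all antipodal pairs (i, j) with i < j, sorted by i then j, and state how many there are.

count = 13; pairs: (0,3), (0,4), (0,5), (1,3), (1,4), (1,5), (1,6), (2,6), (2,7), (3,6), (3,7), (4,7), (5,7)

α = atan 0.7 = 34.99°;  2α = 69.98°
n_0 = (-0.9654, -0.2606)
n_1 = (-0.7108, -0.7034)
n_2 = (+0.4848, -0.8746)
n_3 = (+0.9913, -0.1315)
n_4 = (+0.9507, +0.3102)
n_5 = (+0.7740, +0.6332)
n_6 = (-0.2997, +0.9540)
n_7 = (-0.9959, +0.0901)
  (0,1): δ = 150.41°  ·
  (0,2): δ = 76.11°  ·
  (0,3): δ = 22.66°  ✓
  (0,4): δ = 2.96°  ✓
  (0,5): δ = 24.18°  ✓
  (0,6): δ = 92.33°  ·
  (0,7): δ = 159.72°  ·
  (1,2): δ = 105.70°  ·
  (1,3): δ = 52.26°  ✓
  (1,4): δ = 26.63°  ✓
  (1,5): δ = 5.41°  ✓
  (1,6): δ = 62.74°  ✓
  (1,7): δ = 130.13°  ·
  (2,3): δ = 126.56°  ·
  (2,4): δ = 100.93°  ·
  (2,5): δ = 79.71°  ·
  (2,6): δ = 11.56°  ✓
  (2,7): δ = 55.83°  ✓
  (3,4): δ = 154.38°  ·
  (3,5): δ = 133.15°  ·
  (3,6): δ = 65.00°  ✓
  (3,7): δ = 2.39°  ✓
  (4,5): δ = 158.78°  ·
  (4,6): δ = 90.63°  ·
  (4,7): δ = 23.24°  ✓
  (5,6): δ = 111.85°  ·
  (5,7): δ = 44.46°  ✓
  (6,7): δ = 112.61°  ·
antipodal pairs: 13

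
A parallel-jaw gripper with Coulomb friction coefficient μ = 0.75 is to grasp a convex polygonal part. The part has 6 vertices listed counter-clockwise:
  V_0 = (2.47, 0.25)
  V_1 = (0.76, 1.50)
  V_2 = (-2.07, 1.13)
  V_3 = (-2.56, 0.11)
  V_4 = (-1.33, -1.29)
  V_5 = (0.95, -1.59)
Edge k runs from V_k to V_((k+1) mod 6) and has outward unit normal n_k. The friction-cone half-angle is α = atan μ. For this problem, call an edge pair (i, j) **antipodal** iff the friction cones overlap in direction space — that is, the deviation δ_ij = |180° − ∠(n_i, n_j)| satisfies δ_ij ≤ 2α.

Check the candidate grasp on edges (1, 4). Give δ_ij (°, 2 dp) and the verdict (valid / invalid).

α = atan 0.75 = 36.87°;  2α = 73.74°
edge 1: e_1 = (-2.83, -0.37);  n_1 = (-0.1296, +0.9916)
edge 4: e_4 = (+2.28, -0.30);  n_4 = (-0.1305, -0.9915)
∠(n_1, n_4) = 165.06°
δ = |180° − 165.06°| = 14.94°
14.94° ≤ 2α = 73.74°  →  valid

δ = 14.94°, valid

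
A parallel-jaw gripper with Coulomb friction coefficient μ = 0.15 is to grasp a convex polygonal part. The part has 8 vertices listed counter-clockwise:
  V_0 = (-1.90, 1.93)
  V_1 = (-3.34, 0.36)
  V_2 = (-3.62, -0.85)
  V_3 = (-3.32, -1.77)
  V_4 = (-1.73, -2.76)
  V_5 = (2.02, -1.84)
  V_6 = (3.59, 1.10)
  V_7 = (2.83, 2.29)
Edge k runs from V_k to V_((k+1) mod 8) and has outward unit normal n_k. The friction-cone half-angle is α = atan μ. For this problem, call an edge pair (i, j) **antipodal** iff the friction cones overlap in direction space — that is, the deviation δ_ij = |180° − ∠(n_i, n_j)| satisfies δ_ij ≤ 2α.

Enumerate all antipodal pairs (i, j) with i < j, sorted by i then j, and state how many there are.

count = 4; pairs: (0,5), (1,5), (2,6), (4,7)

α = atan 0.15 = 8.53°;  2α = 17.06°
n_0 = (-0.7370, +0.6759)
n_1 = (-0.9743, +0.2254)
n_2 = (-0.9507, -0.3100)
n_3 = (-0.5286, -0.8489)
n_4 = (+0.2383, -0.9712)
n_5 = (+0.8821, -0.4711)
n_6 = (+0.8428, +0.5382)
n_7 = (-0.0759, +0.9971)
  (0,1): δ = 150.50°  ·
  (0,2): δ = 119.41°  ·
  (0,3): δ = 79.38°  ·
  (0,4): δ = 33.69°  ·
  (0,5): δ = 14.42°  ✓
  (0,6): δ = 75.09°  ·
  (0,7): δ = 136.88°  ·
  (1,2): δ = 148.91°  ·
  (1,3): δ = 108.88°  ·
  (1,4): δ = 63.19°  ·
  (1,5): δ = 15.07°  ✓
  (1,6): δ = 45.59°  ·
  (1,7): δ = 107.38°  ·
  (2,3): δ = 139.97°  ·
  (2,4): δ = 94.28°  ·
  (2,5): δ = 46.16°  ·
  (2,6): δ = 14.50°  ✓
  (2,7): δ = 76.29°  ·
  (3,4): δ = 134.31°  ·
  (3,5): δ = 86.19°  ·
  (3,6): δ = 25.53°  ·
  (3,7): δ = 36.26°  ·
  (4,5): δ = 131.89°  ·
  (4,6): δ = 71.22°  ·
  (4,7): δ = 9.43°  ✓
  (5,6): δ = 119.33°  ·
  (5,7): δ = 57.54°  ·
  (6,7): δ = 118.21°  ·
antipodal pairs: 4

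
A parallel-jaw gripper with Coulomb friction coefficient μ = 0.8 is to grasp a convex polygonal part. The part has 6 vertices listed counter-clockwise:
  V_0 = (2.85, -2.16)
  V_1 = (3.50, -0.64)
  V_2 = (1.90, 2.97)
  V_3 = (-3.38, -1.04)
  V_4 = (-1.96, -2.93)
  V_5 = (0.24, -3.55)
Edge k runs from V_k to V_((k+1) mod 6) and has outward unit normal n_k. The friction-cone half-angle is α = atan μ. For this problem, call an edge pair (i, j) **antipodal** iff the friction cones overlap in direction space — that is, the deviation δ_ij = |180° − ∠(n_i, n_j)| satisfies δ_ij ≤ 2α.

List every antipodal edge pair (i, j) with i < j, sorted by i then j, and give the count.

count = 7; pairs: (0,2), (0,3), (1,2), (1,3), (1,4), (2,4), (2,5)

α = atan 0.8 = 38.66°;  2α = 77.32°
n_0 = (+0.9195, -0.3932)
n_1 = (+0.9142, +0.4052)
n_2 = (-0.6048, +0.7964)
n_3 = (-0.7995, -0.6007)
n_4 = (-0.2713, -0.9625)
n_5 = (+0.4701, -0.8826)
  (0,1): δ = 132.94°  ·
  (0,2): δ = 29.63°  ✓
  (0,3): δ = 60.07°  ✓
  (0,4): δ = 97.41°  ·
  (0,5): δ = 141.19°  ·
  (1,2): δ = 76.69°  ✓
  (1,3): δ = 13.01°  ✓
  (1,4): δ = 50.36°  ✓
  (1,5): δ = 94.13°  ·
  (2,3): δ = 90.30°  ·
  (2,4): δ = 52.95°  ✓
  (2,5): δ = 9.18°  ✓
  (3,4): δ = 142.66°  ·
  (3,5): δ = 98.88°  ·
  (4,5): δ = 136.22°  ·
antipodal pairs: 7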